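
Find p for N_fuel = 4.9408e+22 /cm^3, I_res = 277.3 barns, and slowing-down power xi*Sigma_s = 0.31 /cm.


p = exp(-N * I * 1e-24 / (xi*Sigma_s))
p = exp(-4.9408e+22 * 277.3 * 1e-24 / 0.31)
p = 6.3946e-20

6.3946e-20


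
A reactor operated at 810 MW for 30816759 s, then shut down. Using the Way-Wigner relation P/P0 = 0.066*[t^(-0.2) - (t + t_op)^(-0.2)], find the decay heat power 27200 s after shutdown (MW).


P/P0 = 0.066 * [t^(-0.2) - (t + t_op)^(-0.2)]
P/P0 = 0.066 * [27200^(-0.2) - (27200 + 30816759)^(-0.2)]
P/P0 = 0.066 * [0.1297437 - 0.03178088] = 0.006465546
P = 810 * 0.006465546 = 5.2371 MW

5.2371


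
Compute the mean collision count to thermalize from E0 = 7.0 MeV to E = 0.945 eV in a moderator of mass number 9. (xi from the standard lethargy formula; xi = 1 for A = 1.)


xi = 1 + (A-1)^2/(2A)*ln((A-1)/(A+1)) = 0.2066007 (for A = 9)
n = ln(E0/E) / xi
n = ln(7.0e6 / 0.945) / 0.2066007
n = ln(7.407407e+06) / 0.2066007 = 76.563

76.563


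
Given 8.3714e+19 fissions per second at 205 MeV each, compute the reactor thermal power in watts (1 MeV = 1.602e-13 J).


P = fission_rate * E_MeV * 1.602e-13
P = 8.3714e+19 * 205 * 1.602e-13
P = 2.7493e+09 W

2.7493e+09


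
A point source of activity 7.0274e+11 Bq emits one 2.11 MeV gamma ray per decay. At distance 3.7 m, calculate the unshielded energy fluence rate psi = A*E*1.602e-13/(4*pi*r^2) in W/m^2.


psi = A * E * 1.602e-13 / (4*pi*r^2)
psi = 7.0274e+11 * 2.11 * 1.602e-13 / (4*pi*3.7^2)
psi = 0.0013808 W/m^2

0.0013808


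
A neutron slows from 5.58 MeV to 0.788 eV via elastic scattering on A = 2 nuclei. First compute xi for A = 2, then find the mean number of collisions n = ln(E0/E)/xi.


xi = 1 + (A-1)^2/(2A)*ln((A-1)/(A+1)) = 0.7253469 (for A = 2)
n = ln(E0/E) / xi
n = ln(5.58e6 / 0.788) / 0.7253469
n = ln(7.081218e+06) / 0.7253469 = 21.745

21.745


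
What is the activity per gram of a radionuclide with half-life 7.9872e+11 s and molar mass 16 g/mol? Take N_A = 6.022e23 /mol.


lambda = ln(2) / t_half = ln(2) / 7.9872e+11 = 8.678225e-13 /s
SA = lambda * N_A / M
SA = 8.678225e-13 * 6.022e23 / 16
SA = 3.2663e+10 Bq/g

3.2663e+10


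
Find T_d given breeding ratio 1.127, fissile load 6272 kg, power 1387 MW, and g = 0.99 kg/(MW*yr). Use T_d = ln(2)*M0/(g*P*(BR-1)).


Breeding gain G = BR - 1 = 1.127 - 1 = 0.127
Fissile production rate = g * P * G = 0.99 * 1387 * 0.127 = 174.38751 kg/yr
T_d = ln(2) * M0 / (g * P * G)
T_d = ln(2) * 6272 / 174.38751 = 24.930 yr

24.930


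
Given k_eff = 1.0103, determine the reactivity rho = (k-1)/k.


rho = (k_eff - 1) / k_eff
rho = (1.0103 - 1) / 1.0103
rho = 0.010195

0.010195


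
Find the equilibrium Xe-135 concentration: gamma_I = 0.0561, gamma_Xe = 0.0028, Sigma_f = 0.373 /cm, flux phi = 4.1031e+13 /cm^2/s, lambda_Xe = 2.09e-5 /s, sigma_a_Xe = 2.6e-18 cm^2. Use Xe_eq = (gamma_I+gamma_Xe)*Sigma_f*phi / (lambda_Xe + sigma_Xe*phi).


Xe_eq = (gamma_I + gamma_Xe) * Sigma_f * phi / (lambda_Xe + sigma_Xe * phi)
Numerator = (0.0561 + 0.0028) * 0.373 * 4.1031e+13 = 9.014388e+11
Denominator = 2.09e-5 + 2.6e-18 * 4.1031e+13 = 1.275806e-04
Xe_eq = 9.014388e+11 / 1.275806e-04 = 7.0656e+15 /cm^3

7.0656e+15


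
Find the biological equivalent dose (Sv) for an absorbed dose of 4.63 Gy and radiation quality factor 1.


H = D * Q
H = 4.63 * 1
H = 4.6300 Sv

4.6300


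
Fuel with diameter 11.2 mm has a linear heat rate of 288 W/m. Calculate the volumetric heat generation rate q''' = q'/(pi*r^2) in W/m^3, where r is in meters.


r = D / 2 / 1000 = 11.2 / 2 / 1000 = 0.0056 m
q''' = q' / (pi * r^2)
q''' = 288 / (pi * 0.0056^2)
q''' = 2.9233e+06 W/m^3

2.9233e+06


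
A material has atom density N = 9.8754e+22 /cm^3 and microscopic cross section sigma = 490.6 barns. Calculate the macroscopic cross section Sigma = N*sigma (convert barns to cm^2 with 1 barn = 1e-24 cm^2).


Sigma = N * sigma_barns * 1e-24
Sigma = 9.8754e+22 * 490.6 * 1e-24
Sigma = 48.449 /cm

48.449


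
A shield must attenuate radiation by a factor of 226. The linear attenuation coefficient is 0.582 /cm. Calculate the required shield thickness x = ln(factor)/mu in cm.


x = ln(factor) / mu
x = ln(226) / 0.582
x = 9.3136 cm

9.3136


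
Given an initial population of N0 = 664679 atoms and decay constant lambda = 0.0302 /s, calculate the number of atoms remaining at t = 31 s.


N = N0 * exp(-lambda * t)
N = 664679 * exp(-0.0302 * 31)
N = 260631

260631


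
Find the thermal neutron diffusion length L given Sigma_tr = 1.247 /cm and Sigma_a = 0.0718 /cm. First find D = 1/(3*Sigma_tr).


D = 1 / (3 * Sigma_tr) = 1 / (3 * 1.247) = 0.2673082 cm
L = sqrt(D / Sigma_a)
L = sqrt(0.2673082 / 0.0718)
L = 1.9295 cm

1.9295


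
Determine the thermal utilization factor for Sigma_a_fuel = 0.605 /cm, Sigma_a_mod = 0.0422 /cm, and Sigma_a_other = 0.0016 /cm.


f = Sigma_a_fuel / (Sigma_a_fuel + Sigma_a_mod + Sigma_a_other)
f = 0.605 / (0.605 + 0.0422 + 0.0016)
f = 0.93249

0.93249


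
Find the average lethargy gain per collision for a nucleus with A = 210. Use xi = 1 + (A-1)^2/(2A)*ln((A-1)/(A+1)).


xi = 1 + (A-1)^2/(2A) * ln((A-1)/(A+1))
xi = 1 + (210-1)^2/(2*210) * ln((210-1)/(210 +1))
xi = 0.0094936

0.0094936


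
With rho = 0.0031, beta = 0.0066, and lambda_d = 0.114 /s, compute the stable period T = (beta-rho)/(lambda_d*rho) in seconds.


T = (beta - rho) / (lambda_d * rho)
T = (0.0066 - 0.0031) / (0.114 * 0.0031)
T = 9.9038 s

9.9038


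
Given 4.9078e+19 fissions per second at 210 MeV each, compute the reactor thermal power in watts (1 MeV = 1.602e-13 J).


P = fission_rate * E_MeV * 1.602e-13
P = 4.9078e+19 * 210 * 1.602e-13
P = 1.6511e+09 W

1.6511e+09


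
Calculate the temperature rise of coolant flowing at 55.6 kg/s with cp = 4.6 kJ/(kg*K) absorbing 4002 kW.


dT = Q / (m_dot * cp)
dT = 4002 / (55.6 * 4.6)
dT = 15.647 C

15.647


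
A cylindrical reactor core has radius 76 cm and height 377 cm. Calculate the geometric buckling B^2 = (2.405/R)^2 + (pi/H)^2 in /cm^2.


B^2 = (2.405/R)^2 + (pi/H)^2
B^2 = (2.405/76)^2 + (pi/377)^2
B^2 = 0.0010708 /cm^2

0.0010708


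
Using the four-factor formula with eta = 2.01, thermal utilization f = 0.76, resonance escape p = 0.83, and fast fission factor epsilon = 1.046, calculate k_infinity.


k_inf = eta * f * p * epsilon
k_inf = 2.01 * 0.76 * 0.83 * 1.046
k_inf = 1.3262

1.3262


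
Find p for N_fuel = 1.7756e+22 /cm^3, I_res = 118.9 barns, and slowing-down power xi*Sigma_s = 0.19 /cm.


p = exp(-N * I * 1e-24 / (xi*Sigma_s))
p = exp(-1.7756e+22 * 118.9 * 1e-24 / 0.19)
p = 1.4939e-05

1.4939e-05


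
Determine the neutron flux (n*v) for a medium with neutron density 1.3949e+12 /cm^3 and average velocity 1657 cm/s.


phi = n * v
phi = 1.3949e+12 * 1657
phi = 2.3113e+15 /cm^2/s

2.3113e+15


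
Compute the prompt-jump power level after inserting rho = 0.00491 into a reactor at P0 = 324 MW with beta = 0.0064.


P1/P0 = beta / (beta - rho)
P1/P0 = 0.0064 / (0.0064 - 0.00491) = 4.295302
P1 = 324 * 4.295302 = 1391.7 MW

1391.7


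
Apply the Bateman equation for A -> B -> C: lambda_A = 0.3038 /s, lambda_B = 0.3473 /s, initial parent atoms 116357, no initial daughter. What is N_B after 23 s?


N_B(t) = lambda_A * N_A0 / (lambda_B - lambda_A) * [exp(-lambda_A*t) - exp(-lambda_B*t)]
exp(-0.3038*23) = 9.234444e-04; exp(-0.3473*23) = 3.395464e-04
N_B = 0.3038 * 116357 / (0.3473 - 0.3038) * (9.234444e-04 - 3.395464e-04)
N_B = 474.49

474.49


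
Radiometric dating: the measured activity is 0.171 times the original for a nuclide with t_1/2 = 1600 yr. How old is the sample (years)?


lambda = ln(2) / t_half = ln(2) / 1600 = 4.332170e-04 /yr
t = -ln(A/A0) / lambda
t = -ln(0.171) / 4.332170e-04
t = 4076.7 yr

4076.7


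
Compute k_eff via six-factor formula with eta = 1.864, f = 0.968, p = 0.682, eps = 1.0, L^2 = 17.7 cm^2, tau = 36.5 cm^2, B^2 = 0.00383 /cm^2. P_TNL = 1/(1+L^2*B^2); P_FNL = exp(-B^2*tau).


k_inf = eta*f*p*eps = 1.864*0.968*0.682*1.0 = 1.230568
P_TNL = 1/(1 + L^2*B^2) = 1/(1 + 17.7*0.00383) = 0.9365129
P_FNL = exp(-B^2*tau) = exp(-0.00383*36.5) = 0.8695365
k_eff = k_inf * P_TNL * P_FNL = 1.230568 * 0.9365129 * 0.8695365
k_eff = 1.0021

1.0021


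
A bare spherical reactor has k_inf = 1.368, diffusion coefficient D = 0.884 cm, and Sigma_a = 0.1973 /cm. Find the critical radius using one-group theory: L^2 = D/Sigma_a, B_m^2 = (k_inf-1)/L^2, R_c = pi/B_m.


L^2 = D / Sigma_a = 0.884 / 0.1973 = 4.480487 cm^2
B_m^2 = (k_inf - 1) / L^2 = (1.368 - 1) / 4.480487 = 0.08213393 /cm^2
For a bare sphere: B_g = pi/R, so R_c = pi / sqrt(B_m^2)
R_c = pi / sqrt(0.08213393) = 10.962 cm

10.962


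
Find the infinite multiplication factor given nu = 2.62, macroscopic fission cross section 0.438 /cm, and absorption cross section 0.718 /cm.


k_inf = nu * Sigma_f / Sigma_a
k_inf = 2.62 * 0.438 / 0.718
k_inf = 1.5983

1.5983


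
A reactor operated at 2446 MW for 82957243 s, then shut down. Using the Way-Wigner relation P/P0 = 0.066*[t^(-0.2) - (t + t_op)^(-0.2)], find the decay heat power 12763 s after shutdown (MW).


P/P0 = 0.066 * [t^(-0.2) - (t + t_op)^(-0.2)]
P/P0 = 0.066 * [12763^(-0.2) - (12763 + 82957243)^(-0.2)]
P/P0 = 0.066 * [0.1509418 - 0.02607449] = 0.008241242
P = 2446 * 0.008241242 = 20.158 MW

20.158


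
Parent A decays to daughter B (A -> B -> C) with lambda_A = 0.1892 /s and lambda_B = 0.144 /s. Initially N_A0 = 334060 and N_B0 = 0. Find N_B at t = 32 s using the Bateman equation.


N_B(t) = lambda_A * N_A0 / (lambda_B - lambda_A) * [exp(-lambda_A*t) - exp(-lambda_B*t)]
exp(-0.1892*32) = 0.002347510; exp(-0.144*32) = 0.009971742
N_B = 0.1892 * 334060 / (0.144 - 0.1892) * (0.002347510 - 0.009971742)
N_B = 10661

10661


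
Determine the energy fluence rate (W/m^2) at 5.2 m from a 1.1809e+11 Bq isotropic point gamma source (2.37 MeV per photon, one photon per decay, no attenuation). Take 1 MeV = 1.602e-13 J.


psi = A * E * 1.602e-13 / (4*pi*r^2)
psi = 1.1809e+11 * 2.37 * 1.602e-13 / (4*pi*5.2^2)
psi = 1.3195e-04 W/m^2

1.3195e-04


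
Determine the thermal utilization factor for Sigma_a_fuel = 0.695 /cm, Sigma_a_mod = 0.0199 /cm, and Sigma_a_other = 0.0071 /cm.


f = Sigma_a_fuel / (Sigma_a_fuel + Sigma_a_mod + Sigma_a_other)
f = 0.695 / (0.695 + 0.0199 + 0.0071)
f = 0.96260

0.96260


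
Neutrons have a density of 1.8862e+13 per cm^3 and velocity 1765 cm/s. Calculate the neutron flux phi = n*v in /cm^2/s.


phi = n * v
phi = 1.8862e+13 * 1765
phi = 3.3291e+16 /cm^2/s

3.3291e+16


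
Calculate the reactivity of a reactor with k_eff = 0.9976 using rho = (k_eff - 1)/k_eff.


rho = (k_eff - 1) / k_eff
rho = (0.9976 - 1) / 0.9976
rho = -0.0024058

-0.0024058


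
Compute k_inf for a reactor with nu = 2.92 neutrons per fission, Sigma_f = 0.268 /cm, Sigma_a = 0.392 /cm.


k_inf = nu * Sigma_f / Sigma_a
k_inf = 2.92 * 0.268 / 0.392
k_inf = 1.9963

1.9963


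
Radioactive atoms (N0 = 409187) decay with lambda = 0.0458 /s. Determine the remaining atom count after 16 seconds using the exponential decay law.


N = N0 * exp(-lambda * t)
N = 409187 * exp(-0.0458 * 16)
N = 196640

196640


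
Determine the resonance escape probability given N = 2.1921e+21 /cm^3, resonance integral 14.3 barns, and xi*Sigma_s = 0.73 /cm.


p = exp(-N * I * 1e-24 / (xi*Sigma_s))
p = exp(-2.1921e+21 * 14.3 * 1e-24 / 0.73)
p = 0.95797

0.95797


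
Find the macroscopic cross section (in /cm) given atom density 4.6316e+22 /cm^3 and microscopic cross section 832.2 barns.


Sigma = N * sigma_barns * 1e-24
Sigma = 4.6316e+22 * 832.2 * 1e-24
Sigma = 38.544 /cm

38.544


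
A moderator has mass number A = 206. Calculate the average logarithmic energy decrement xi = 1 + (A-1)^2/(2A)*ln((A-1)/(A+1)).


xi = 1 + (A-1)^2/(2A) * ln((A-1)/(A+1))
xi = 1 + (206-1)^2/(2*206) * ln((206-1)/(206 +1))
xi = 0.0096774

0.0096774


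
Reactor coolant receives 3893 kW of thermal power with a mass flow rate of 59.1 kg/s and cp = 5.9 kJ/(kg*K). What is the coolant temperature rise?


dT = Q / (m_dot * cp)
dT = 3893 / (59.1 * 5.9)
dT = 11.165 C

11.165


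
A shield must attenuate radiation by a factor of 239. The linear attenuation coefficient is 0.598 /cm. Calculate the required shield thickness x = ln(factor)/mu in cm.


x = ln(factor) / mu
x = ln(239) / 0.598
x = 9.1580 cm

9.1580


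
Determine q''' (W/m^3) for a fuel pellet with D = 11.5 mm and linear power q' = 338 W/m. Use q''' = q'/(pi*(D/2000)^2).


r = D / 2 / 1000 = 11.5 / 2 / 1000 = 0.00575 m
q''' = q' / (pi * r^2)
q''' = 338 / (pi * 0.00575^2)
q''' = 3.2541e+06 W/m^3

3.2541e+06


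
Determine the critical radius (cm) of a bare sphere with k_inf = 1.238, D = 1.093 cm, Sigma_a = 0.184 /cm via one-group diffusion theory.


L^2 = D / Sigma_a = 1.093 / 0.184 = 5.940217 cm^2
B_m^2 = (k_inf - 1) / L^2 = (1.238 - 1) / 5.940217 = 0.04006588 /cm^2
For a bare sphere: B_g = pi/R, so R_c = pi / sqrt(B_m^2)
R_c = pi / sqrt(0.04006588) = 15.695 cm

15.695


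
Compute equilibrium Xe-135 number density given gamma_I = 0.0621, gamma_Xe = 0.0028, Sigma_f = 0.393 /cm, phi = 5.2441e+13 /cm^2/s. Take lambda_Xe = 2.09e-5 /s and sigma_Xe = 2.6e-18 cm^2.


Xe_eq = (gamma_I + gamma_Xe) * Sigma_f * phi / (lambda_Xe + sigma_Xe * phi)
Numerator = (0.0621 + 0.0028) * 0.393 * 5.2441e+13 = 1.337544e+12
Denominator = 2.09e-5 + 2.6e-18 * 5.2441e+13 = 1.572466e-04
Xe_eq = 1.337544e+12 / 1.572466e-04 = 8.5060e+15 /cm^3

8.5060e+15


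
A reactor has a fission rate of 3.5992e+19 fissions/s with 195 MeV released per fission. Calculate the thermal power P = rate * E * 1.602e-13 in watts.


P = fission_rate * E_MeV * 1.602e-13
P = 3.5992e+19 * 195 * 1.602e-13
P = 1.1244e+09 W

1.1244e+09


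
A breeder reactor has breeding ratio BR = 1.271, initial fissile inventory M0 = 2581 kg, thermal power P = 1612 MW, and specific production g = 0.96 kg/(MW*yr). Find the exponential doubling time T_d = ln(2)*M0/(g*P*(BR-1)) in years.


Breeding gain G = BR - 1 = 1.271 - 1 = 0.271
Fissile production rate = g * P * G = 0.96 * 1612 * 0.271 = 419.37792 kg/yr
T_d = ln(2) * M0 / (g * P * G)
T_d = ln(2) * 2581 / 419.37792 = 4.2659 yr

4.2659


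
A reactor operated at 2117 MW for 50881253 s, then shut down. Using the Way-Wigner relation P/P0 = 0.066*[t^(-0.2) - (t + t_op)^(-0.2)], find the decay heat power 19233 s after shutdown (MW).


P/P0 = 0.066 * [t^(-0.2) - (t + t_op)^(-0.2)]
P/P0 = 0.066 * [19233^(-0.2) - (19233 + 50881253)^(-0.2)]
P/P0 = 0.066 * [0.1390563 - 0.02875118] = 0.007280138
P = 2117 * 0.007280138 = 15.412 MW

15.412


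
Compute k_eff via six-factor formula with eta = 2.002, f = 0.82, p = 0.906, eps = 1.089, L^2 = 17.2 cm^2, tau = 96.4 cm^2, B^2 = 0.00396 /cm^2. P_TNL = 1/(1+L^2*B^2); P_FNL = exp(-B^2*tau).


k_inf = eta*f*p*eps = 2.002*0.82*0.906*1.089 = 1.619698
P_TNL = 1/(1 + L^2*B^2) = 1/(1 + 17.2*0.00396) = 0.9362314
P_FNL = exp(-B^2*tau) = exp(-0.00396*96.4) = 0.6826698
k_eff = k_inf * P_TNL * P_FNL = 1.619698 * 0.9362314 * 0.6826698
k_eff = 1.0352

1.0352


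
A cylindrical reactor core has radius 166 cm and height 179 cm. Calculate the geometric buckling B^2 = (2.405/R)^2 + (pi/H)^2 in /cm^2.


B^2 = (2.405/R)^2 + (pi/H)^2
B^2 = (2.405/166)^2 + (pi/179)^2
B^2 = 5.1793e-04 /cm^2

5.1793e-04


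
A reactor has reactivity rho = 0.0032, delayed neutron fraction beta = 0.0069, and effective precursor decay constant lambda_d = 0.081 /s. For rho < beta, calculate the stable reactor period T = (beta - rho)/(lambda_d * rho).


T = (beta - rho) / (lambda_d * rho)
T = (0.0069 - 0.0032) / (0.081 * 0.0032)
T = 14.275 s

14.275


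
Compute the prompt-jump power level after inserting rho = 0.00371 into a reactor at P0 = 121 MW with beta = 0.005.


P1/P0 = beta / (beta - rho)
P1/P0 = 0.005 / (0.005 - 0.00371) = 3.875969
P1 = 121 * 3.875969 = 468.99 MW

468.99


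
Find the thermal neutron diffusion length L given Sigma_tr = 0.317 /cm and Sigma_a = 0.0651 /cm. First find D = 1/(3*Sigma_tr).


D = 1 / (3 * Sigma_tr) = 1 / (3 * 0.317) = 1.051525 cm
L = sqrt(D / Sigma_a)
L = sqrt(1.051525 / 0.0651)
L = 4.0190 cm

4.0190


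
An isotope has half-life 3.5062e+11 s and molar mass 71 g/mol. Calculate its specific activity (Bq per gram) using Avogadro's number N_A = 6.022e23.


lambda = ln(2) / t_half = ln(2) / 3.5062e+11 = 1.976919e-12 /s
SA = lambda * N_A / M
SA = 1.976919e-12 * 6.022e23 / 71
SA = 1.6768e+10 Bq/g

1.6768e+10


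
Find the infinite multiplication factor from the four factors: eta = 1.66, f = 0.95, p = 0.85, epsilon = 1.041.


k_inf = eta * f * p * epsilon
k_inf = 1.66 * 0.95 * 0.85 * 1.041
k_inf = 1.3954

1.3954


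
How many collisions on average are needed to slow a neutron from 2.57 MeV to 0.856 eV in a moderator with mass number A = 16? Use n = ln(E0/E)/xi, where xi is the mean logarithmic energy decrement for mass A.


xi = 1 + (A-1)^2/(2A)*ln((A-1)/(A+1)) = 0.1199467 (for A = 16)
n = ln(E0/E) / xi
n = ln(2.57e6 / 0.856) / 0.1199467
n = ln(3.002336e+06) / 0.1199467 = 124.35

124.35


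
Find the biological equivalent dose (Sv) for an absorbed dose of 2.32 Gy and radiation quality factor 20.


H = D * Q
H = 2.32 * 20
H = 46.400 Sv

46.400


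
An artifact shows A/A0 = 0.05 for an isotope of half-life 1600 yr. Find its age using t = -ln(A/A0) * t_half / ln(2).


lambda = ln(2) / t_half = ln(2) / 1600 = 4.332170e-04 /yr
t = -ln(A/A0) / lambda
t = -ln(0.05) / 4.332170e-04
t = 6915.1 yr

6915.1


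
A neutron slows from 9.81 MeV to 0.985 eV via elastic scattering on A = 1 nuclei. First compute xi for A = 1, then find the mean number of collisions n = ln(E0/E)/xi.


xi = 1 + (A-1)^2/(2A)*ln((A-1)/(A+1)) = 1 (for A = 1)
n = ln(E0/E) / xi
n = ln(9.81e6 / 0.985) / 1
n = ln(9.959391e+06) / 1 = 16.114

16.114


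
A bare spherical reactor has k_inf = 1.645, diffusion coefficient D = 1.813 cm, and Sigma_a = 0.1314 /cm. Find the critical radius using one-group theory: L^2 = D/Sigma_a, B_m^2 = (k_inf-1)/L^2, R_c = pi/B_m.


L^2 = D / Sigma_a = 1.813 / 0.1314 = 13.79756 cm^2
B_m^2 = (k_inf - 1) / L^2 = (1.645 - 1) / 13.79756 = 0.04674740 /cm^2
For a bare sphere: B_g = pi/R, so R_c = pi / sqrt(B_m^2)
R_c = pi / sqrt(0.04674740) = 14.530 cm

14.530


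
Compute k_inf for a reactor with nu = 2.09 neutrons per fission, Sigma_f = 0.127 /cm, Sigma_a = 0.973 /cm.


k_inf = nu * Sigma_f / Sigma_a
k_inf = 2.09 * 0.127 / 0.973
k_inf = 0.27280

0.27280


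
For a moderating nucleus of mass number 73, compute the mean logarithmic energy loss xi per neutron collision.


xi = 1 + (A-1)^2/(2A) * ln((A-1)/(A+1))
xi = 1 + (73-1)^2/(2*73) * ln((73-1)/(73 +1))
xi = 0.027149

0.027149


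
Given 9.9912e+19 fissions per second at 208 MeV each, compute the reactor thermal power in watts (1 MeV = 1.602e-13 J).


P = fission_rate * E_MeV * 1.602e-13
P = 9.9912e+19 * 208 * 1.602e-13
P = 3.3292e+09 W

3.3292e+09


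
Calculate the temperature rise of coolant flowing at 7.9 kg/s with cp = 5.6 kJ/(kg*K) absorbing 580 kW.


dT = Q / (m_dot * cp)
dT = 580 / (7.9 * 5.6)
dT = 13.110 C

13.110


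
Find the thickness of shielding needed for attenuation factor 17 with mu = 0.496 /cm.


x = ln(factor) / mu
x = ln(17) / 0.496
x = 5.7121 cm

5.7121


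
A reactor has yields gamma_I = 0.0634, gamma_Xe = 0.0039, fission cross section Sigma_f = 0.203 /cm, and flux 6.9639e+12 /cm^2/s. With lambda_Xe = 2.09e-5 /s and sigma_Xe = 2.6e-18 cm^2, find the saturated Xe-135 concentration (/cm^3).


Xe_eq = (gamma_I + gamma_Xe) * Sigma_f * phi / (lambda_Xe + sigma_Xe * phi)
Numerator = (0.0634 + 0.0039) * 0.203 * 6.9639e+12 = 9.514011e+10
Denominator = 2.09e-5 + 2.6e-18 * 6.9639e+12 = 3.900614e-05
Xe_eq = 9.514011e+10 / 3.900614e-05 = 2.4391e+15 /cm^3

2.4391e+15


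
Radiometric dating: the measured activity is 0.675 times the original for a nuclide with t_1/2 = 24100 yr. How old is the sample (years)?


lambda = ln(2) / t_half = ln(2) / 24100 = 2.876129e-05 /yr
t = -ln(A/A0) / lambda
t = -ln(0.675) / 2.876129e-05
t = 13666 yr

13666


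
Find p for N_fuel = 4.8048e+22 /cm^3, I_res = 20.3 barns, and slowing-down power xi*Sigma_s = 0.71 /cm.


p = exp(-N * I * 1e-24 / (xi*Sigma_s))
p = exp(-4.8048e+22 * 20.3 * 1e-24 / 0.71)
p = 0.25315

0.25315


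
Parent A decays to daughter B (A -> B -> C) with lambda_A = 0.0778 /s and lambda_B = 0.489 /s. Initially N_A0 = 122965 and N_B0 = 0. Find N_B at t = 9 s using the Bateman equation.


N_B(t) = lambda_A * N_A0 / (lambda_B - lambda_A) * [exp(-lambda_A*t) - exp(-lambda_B*t)]
exp(-0.0778*9) = 0.4964860; exp(-0.489*9) = 0.01226507
N_B = 0.0778 * 122965 / (0.489 - 0.0778) * (0.4964860 - 0.01226507)
N_B = 11266

11266


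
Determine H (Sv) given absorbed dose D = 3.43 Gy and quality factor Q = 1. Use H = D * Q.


H = D * Q
H = 3.43 * 1
H = 3.4300 Sv

3.4300


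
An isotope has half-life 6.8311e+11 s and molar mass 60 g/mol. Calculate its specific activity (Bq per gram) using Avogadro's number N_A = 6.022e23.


lambda = ln(2) / t_half = ln(2) / 6.8311e+11 = 1.014693e-12 /s
SA = lambda * N_A / M
SA = 1.014693e-12 * 6.022e23 / 60
SA = 1.0184e+10 Bq/g

1.0184e+10


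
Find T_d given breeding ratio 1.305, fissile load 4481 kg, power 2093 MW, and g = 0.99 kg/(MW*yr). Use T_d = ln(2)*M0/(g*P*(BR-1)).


Breeding gain G = BR - 1 = 1.305 - 1 = 0.305
Fissile production rate = g * P * G = 0.99 * 2093 * 0.305 = 631.98135 kg/yr
T_d = ln(2) * M0 / (g * P * G)
T_d = ln(2) * 4481 / 631.98135 = 4.9147 yr

4.9147


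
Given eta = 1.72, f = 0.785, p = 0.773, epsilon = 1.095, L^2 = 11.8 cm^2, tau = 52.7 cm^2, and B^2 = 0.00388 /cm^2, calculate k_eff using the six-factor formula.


k_inf = eta*f*p*eps = 1.72*0.785*0.773*1.095 = 1.142857
P_TNL = 1/(1 + L^2*B^2) = 1/(1 + 11.8*0.00388) = 0.9562204
P_FNL = exp(-B^2*tau) = exp(-0.00388*52.7) = 0.8150743
k_eff = k_inf * P_TNL * P_FNL = 1.142857 * 0.9562204 * 0.8150743
k_eff = 0.89073

0.89073


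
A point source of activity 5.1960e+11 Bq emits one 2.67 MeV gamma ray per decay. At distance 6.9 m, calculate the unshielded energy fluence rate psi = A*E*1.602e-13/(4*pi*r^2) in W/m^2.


psi = A * E * 1.602e-13 / (4*pi*r^2)
psi = 5.1960e+11 * 2.67 * 1.602e-13 / (4*pi*6.9^2)
psi = 3.7148e-04 W/m^2

3.7148e-04


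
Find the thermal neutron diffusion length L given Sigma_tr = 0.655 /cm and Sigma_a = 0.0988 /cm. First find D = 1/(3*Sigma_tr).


D = 1 / (3 * Sigma_tr) = 1 / (3 * 0.655) = 0.5089059 cm
L = sqrt(D / Sigma_a)
L = sqrt(0.5089059 / 0.0988)
L = 2.2696 cm

2.2696


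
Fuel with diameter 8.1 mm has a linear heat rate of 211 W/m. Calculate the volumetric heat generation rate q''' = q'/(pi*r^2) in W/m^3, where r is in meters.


r = D / 2 / 1000 = 8.1 / 2 / 1000 = 0.00405 m
q''' = q' / (pi * r^2)
q''' = 211 / (pi * 0.00405^2)
q''' = 4.0947e+06 W/m^3

4.0947e+06


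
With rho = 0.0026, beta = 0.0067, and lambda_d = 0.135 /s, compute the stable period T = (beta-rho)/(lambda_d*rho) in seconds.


T = (beta - rho) / (lambda_d * rho)
T = (0.0067 - 0.0026) / (0.135 * 0.0026)
T = 11.681 s

11.681


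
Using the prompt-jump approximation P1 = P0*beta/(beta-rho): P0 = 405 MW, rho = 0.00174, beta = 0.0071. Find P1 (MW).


P1/P0 = beta / (beta - rho)
P1/P0 = 0.0071 / (0.0071 - 0.00174) = 1.324627
P1 = 405 * 1.324627 = 536.47 MW

536.47


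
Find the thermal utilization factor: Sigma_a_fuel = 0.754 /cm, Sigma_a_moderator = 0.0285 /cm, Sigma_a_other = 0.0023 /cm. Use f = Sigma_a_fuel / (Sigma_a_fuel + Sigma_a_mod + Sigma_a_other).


f = Sigma_a_fuel / (Sigma_a_fuel + Sigma_a_mod + Sigma_a_other)
f = 0.754 / (0.754 + 0.0285 + 0.0023)
f = 0.96075

0.96075


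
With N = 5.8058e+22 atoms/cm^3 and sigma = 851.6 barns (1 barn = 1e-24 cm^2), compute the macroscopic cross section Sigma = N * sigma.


Sigma = N * sigma_barns * 1e-24
Sigma = 5.8058e+22 * 851.6 * 1e-24
Sigma = 49.442 /cm

49.442


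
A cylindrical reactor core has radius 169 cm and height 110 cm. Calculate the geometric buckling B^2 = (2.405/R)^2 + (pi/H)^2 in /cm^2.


B^2 = (2.405/R)^2 + (pi/H)^2
B^2 = (2.405/169)^2 + (pi/110)^2
B^2 = 0.0010182 /cm^2

0.0010182


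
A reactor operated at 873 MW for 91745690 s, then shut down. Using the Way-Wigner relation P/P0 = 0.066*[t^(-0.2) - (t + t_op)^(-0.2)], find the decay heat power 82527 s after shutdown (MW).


P/P0 = 0.066 * [t^(-0.2) - (t + t_op)^(-0.2)]
P/P0 = 0.066 * [82527^(-0.2) - (82527 + 91745690)^(-0.2)]
P/P0 = 0.066 * [0.1039156 - 0.02555082] = 0.005172075
P = 873 * 0.005172075 = 4.5152 MW

4.5152


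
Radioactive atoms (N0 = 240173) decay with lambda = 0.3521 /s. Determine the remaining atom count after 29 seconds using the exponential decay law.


N = N0 * exp(-lambda * t)
N = 240173 * exp(-0.3521 * 29)
N = 8.8305

8.8305


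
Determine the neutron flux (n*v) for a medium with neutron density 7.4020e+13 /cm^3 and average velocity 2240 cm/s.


phi = n * v
phi = 7.4020e+13 * 2240
phi = 1.6580e+17 /cm^2/s

1.6580e+17


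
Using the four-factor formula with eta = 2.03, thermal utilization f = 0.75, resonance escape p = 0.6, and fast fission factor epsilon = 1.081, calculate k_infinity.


k_inf = eta * f * p * epsilon
k_inf = 2.03 * 0.75 * 0.6 * 1.081
k_inf = 0.98749

0.98749


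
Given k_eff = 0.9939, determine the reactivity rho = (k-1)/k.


rho = (k_eff - 1) / k_eff
rho = (0.9939 - 1) / 0.9939
rho = -0.0061374

-0.0061374


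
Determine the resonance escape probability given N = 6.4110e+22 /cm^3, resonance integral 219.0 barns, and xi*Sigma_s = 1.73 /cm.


p = exp(-N * I * 1e-24 / (xi*Sigma_s))
p = exp(-6.4110e+22 * 219.0 * 1e-24 / 1.73)
p = 2.9882e-04

2.9882e-04


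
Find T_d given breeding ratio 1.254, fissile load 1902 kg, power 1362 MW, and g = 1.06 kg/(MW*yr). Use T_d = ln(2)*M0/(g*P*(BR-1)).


Breeding gain G = BR - 1 = 1.254 - 1 = 0.254
Fissile production rate = g * P * G = 1.06 * 1362 * 0.254 = 366.70488 kg/yr
T_d = ln(2) * M0 / (g * P * G)
T_d = ln(2) * 1902 / 366.70488 = 3.5952 yr

3.5952


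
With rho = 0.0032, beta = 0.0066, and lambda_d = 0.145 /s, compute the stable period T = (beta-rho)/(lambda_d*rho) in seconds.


T = (beta - rho) / (lambda_d * rho)
T = (0.0066 - 0.0032) / (0.145 * 0.0032)
T = 7.3276 s

7.3276


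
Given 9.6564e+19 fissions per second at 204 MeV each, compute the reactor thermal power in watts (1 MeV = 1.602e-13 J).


P = fission_rate * E_MeV * 1.602e-13
P = 9.6564e+19 * 204 * 1.602e-13
P = 3.1558e+09 W

3.1558e+09


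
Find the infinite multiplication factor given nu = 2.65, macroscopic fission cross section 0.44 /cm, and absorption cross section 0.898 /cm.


k_inf = nu * Sigma_f / Sigma_a
k_inf = 2.65 * 0.44 / 0.898
k_inf = 1.2984

1.2984


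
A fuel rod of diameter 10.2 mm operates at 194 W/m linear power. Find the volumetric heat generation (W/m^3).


r = D / 2 / 1000 = 10.2 / 2 / 1000 = 0.0051 m
q''' = q' / (pi * r^2)
q''' = 194 / (pi * 0.0051^2)
q''' = 2.3742e+06 W/m^3

2.3742e+06


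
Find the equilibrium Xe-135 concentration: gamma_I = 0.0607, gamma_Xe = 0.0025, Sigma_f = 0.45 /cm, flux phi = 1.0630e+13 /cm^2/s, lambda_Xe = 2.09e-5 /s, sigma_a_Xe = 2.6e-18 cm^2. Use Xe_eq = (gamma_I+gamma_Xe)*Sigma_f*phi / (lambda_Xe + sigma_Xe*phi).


Xe_eq = (gamma_I + gamma_Xe) * Sigma_f * phi / (lambda_Xe + sigma_Xe * phi)
Numerator = (0.0607 + 0.0025) * 0.45 * 1.0630e+13 = 3.023172e+11
Denominator = 2.09e-5 + 2.6e-18 * 1.0630e+13 = 4.853800e-05
Xe_eq = 3.023172e+11 / 4.853800e-05 = 6.2285e+15 /cm^3

6.2285e+15


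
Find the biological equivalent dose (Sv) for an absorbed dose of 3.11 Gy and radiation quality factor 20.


H = D * Q
H = 3.11 * 20
H = 62.200 Sv

62.200


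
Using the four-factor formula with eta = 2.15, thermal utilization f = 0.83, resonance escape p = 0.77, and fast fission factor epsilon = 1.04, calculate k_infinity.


k_inf = eta * f * p * epsilon
k_inf = 2.15 * 0.83 * 0.77 * 1.04
k_inf = 1.4290

1.4290


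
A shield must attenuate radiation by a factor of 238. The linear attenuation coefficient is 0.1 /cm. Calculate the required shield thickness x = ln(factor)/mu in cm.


x = ln(factor) / mu
x = ln(238) / 0.1
x = 54.723 cm

54.723


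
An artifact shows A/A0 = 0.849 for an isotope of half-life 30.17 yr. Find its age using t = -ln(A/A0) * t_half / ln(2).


lambda = ln(2) / t_half = ln(2) / 30.17 = 0.02297472 /yr
t = -ln(A/A0) / lambda
t = -ln(0.849) / 0.02297472
t = 7.1251 yr

7.1251


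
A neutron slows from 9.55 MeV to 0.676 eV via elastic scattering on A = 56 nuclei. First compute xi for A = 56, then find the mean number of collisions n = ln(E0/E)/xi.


xi = 1 + (A-1)^2/(2A)*ln((A-1)/(A+1)) = 0.03529286 (for A = 56)
n = ln(E0/E) / xi
n = ln(9.55e6 / 0.676) / 0.03529286
n = ln(1.412722e+07) / 0.03529286 = 466.49

466.49


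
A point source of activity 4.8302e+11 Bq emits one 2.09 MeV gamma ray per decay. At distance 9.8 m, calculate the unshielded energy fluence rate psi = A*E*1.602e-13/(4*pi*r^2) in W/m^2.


psi = A * E * 1.602e-13 / (4*pi*r^2)
psi = 4.8302e+11 * 2.09 * 1.602e-13 / (4*pi*9.8^2)
psi = 1.3400e-04 W/m^2

1.3400e-04


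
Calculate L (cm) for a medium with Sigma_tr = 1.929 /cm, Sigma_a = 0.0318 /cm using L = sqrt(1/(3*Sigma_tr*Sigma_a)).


D = 1 / (3 * Sigma_tr) = 1 / (3 * 1.929) = 0.1728011 cm
L = sqrt(D / Sigma_a)
L = sqrt(0.1728011 / 0.0318)
L = 2.3311 cm

2.3311


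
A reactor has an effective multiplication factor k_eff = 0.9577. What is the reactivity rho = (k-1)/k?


rho = (k_eff - 1) / k_eff
rho = (0.9577 - 1) / 0.9577
rho = -0.044168

-0.044168


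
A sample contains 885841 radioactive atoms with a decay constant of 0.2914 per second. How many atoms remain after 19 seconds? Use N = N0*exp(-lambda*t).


N = N0 * exp(-lambda * t)
N = 885841 * exp(-0.2914 * 19)
N = 3490.1

3490.1


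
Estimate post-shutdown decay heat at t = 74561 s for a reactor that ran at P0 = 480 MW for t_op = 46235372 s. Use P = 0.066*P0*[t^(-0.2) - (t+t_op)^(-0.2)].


P/P0 = 0.066 * [t^(-0.2) - (t + t_op)^(-0.2)]
P/P0 = 0.066 * [74561^(-0.2) - (74561 + 46235372)^(-0.2)]
P/P0 = 0.066 * [0.1060468 - 0.02929983] = 0.005065300
P = 480 * 0.005065300 = 2.4313 MW

2.4313


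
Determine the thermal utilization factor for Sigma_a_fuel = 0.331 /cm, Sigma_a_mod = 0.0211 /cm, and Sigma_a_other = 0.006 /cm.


f = Sigma_a_fuel / (Sigma_a_fuel + Sigma_a_mod + Sigma_a_other)
f = 0.331 / (0.331 + 0.0211 + 0.006)
f = 0.92432

0.92432


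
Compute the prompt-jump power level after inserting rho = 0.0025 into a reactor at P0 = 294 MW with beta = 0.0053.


P1/P0 = beta / (beta - rho)
P1/P0 = 0.0053 / (0.0053 - 0.0025) = 1.892857
P1 = 294 * 1.892857 = 556.50 MW

556.50


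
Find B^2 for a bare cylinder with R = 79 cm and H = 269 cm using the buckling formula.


B^2 = (2.405/R)^2 + (pi/H)^2
B^2 = (2.405/79)^2 + (pi/269)^2
B^2 = 0.0010632 /cm^2

0.0010632


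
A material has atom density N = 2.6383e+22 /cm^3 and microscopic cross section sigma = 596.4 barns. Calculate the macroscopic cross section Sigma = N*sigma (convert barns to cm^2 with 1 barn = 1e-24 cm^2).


Sigma = N * sigma_barns * 1e-24
Sigma = 2.6383e+22 * 596.4 * 1e-24
Sigma = 15.735 /cm

15.735


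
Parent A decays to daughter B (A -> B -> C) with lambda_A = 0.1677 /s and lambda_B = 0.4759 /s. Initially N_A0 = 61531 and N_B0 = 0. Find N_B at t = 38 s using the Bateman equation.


N_B(t) = lambda_A * N_A0 / (lambda_B - lambda_A) * [exp(-lambda_A*t) - exp(-lambda_B*t)]
exp(-0.1677*38) = 0.001707713; exp(-0.4759*38) = 1.400012e-08
N_B = 0.1677 * 61531 / (0.4759 - 0.1677) * (0.001707713 - 1.400012e-08)
N_B = 57.175

57.175


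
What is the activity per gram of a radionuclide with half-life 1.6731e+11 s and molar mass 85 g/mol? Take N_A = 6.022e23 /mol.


lambda = ln(2) / t_half = ln(2) / 1.6731e+11 = 4.142892e-12 /s
SA = lambda * N_A / M
SA = 4.142892e-12 * 6.022e23 / 85
SA = 2.9351e+10 Bq/g

2.9351e+10


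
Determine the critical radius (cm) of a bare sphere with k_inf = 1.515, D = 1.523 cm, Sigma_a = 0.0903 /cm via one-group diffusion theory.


L^2 = D / Sigma_a = 1.523 / 0.0903 = 16.86600 cm^2
B_m^2 = (k_inf - 1) / L^2 = (1.515 - 1) / 16.86600 = 0.03053480 /cm^2
For a bare sphere: B_g = pi/R, so R_c = pi / sqrt(B_m^2)
R_c = pi / sqrt(0.03053480) = 17.978 cm

17.978


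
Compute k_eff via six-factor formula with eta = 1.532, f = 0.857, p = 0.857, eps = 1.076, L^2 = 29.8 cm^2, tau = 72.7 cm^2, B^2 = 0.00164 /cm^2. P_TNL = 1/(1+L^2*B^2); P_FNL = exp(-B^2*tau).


k_inf = eta*f*p*eps = 1.532*0.857*0.857*1.076 = 1.210689
P_TNL = 1/(1 + L^2*B^2) = 1/(1 + 29.8*0.00164) = 0.9534052
P_FNL = exp(-B^2*tau) = exp(-0.00164*72.7) = 0.8876054
k_eff = k_inf * P_TNL * P_FNL = 1.210689 * 0.9534052 * 0.8876054
k_eff = 1.0245

1.0245


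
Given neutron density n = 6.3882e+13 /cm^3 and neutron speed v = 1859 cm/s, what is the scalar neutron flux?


phi = n * v
phi = 6.3882e+13 * 1859
phi = 1.1876e+17 /cm^2/s

1.1876e+17


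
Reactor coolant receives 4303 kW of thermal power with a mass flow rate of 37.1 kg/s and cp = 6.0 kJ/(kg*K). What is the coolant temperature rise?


dT = Q / (m_dot * cp)
dT = 4303 / (37.1 * 6.0)
dT = 19.331 C

19.331


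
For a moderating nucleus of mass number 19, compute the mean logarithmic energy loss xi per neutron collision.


xi = 1 + (A-1)^2/(2A) * ln((A-1)/(A+1))
xi = 1 + (19-1)^2/(2*19) * ln((19-1)/(19 +1))
xi = 0.10166

0.10166


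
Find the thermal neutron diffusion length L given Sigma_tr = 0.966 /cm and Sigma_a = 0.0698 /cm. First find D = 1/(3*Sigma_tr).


D = 1 / (3 * Sigma_tr) = 1 / (3 * 0.966) = 0.3450656 cm
L = sqrt(D / Sigma_a)
L = sqrt(0.3450656 / 0.0698)
L = 2.2234 cm

2.2234


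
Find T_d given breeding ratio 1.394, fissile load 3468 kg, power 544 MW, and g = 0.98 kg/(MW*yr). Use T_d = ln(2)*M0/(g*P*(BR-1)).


Breeding gain G = BR - 1 = 1.394 - 1 = 0.394
Fissile production rate = g * P * G = 0.98 * 544 * 0.394 = 210.04928 kg/yr
T_d = ln(2) * M0 / (g * P * G)
T_d = ln(2) * 3468 / 210.04928 = 11.444 yr

11.444


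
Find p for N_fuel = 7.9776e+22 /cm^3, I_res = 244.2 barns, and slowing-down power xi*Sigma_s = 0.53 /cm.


p = exp(-N * I * 1e-24 / (xi*Sigma_s))
p = exp(-7.9776e+22 * 244.2 * 1e-24 / 0.53)
p = 1.0878e-16

1.0878e-16


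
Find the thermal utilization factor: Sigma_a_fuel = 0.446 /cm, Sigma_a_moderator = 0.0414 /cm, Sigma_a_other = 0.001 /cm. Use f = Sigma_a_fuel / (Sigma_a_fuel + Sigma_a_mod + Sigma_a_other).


f = Sigma_a_fuel / (Sigma_a_fuel + Sigma_a_mod + Sigma_a_other)
f = 0.446 / (0.446 + 0.0414 + 0.001)
f = 0.91319

0.91319


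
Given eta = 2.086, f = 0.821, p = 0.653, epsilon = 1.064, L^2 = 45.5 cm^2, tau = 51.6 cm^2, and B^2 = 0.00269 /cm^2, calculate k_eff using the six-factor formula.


k_inf = eta*f*p*eps = 2.086*0.821*0.653*1.064 = 1.189905
P_TNL = 1/(1 + L^2*B^2) = 1/(1 + 45.5*0.00269) = 0.8909519
P_FNL = exp(-B^2*tau) = exp(-0.00269*51.6) = 0.8703986
k_eff = k_inf * P_TNL * P_FNL = 1.189905 * 0.8909519 * 0.8703986
k_eff = 0.92275

0.92275


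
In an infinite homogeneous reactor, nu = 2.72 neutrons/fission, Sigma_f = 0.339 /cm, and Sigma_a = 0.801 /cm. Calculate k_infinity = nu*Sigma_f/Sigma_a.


k_inf = nu * Sigma_f / Sigma_a
k_inf = 2.72 * 0.339 / 0.801
k_inf = 1.1512

1.1512


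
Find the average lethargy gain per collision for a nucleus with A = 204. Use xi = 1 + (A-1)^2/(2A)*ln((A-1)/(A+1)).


xi = 1 + (A-1)^2/(2A) * ln((A-1)/(A+1))
xi = 1 + (204-1)^2/(2*204) * ln((204-1)/(204 +1))
xi = 0.0097720

0.0097720


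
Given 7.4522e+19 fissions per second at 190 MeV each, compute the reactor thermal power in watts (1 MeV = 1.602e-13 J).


P = fission_rate * E_MeV * 1.602e-13
P = 7.4522e+19 * 190 * 1.602e-13
P = 2.2683e+09 W

2.2683e+09


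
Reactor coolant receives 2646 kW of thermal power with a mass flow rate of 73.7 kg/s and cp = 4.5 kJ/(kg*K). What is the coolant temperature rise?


dT = Q / (m_dot * cp)
dT = 2646 / (73.7 * 4.5)
dT = 7.9783 C

7.9783


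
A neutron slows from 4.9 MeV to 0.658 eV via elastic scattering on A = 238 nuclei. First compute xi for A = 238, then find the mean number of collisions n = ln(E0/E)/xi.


xi = 1 + (A-1)^2/(2A)*ln((A-1)/(A+1)) = 0.008379872 (for A = 238)
n = ln(E0/E) / xi
n = ln(4.9e6 / 0.658) / 0.008379872
n = ln(7.446809e+06) / 0.008379872 = 1888.3

1888.3


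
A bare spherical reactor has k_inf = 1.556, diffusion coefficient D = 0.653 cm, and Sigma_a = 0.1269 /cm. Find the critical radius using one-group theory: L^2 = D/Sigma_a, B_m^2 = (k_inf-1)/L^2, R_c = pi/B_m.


L^2 = D / Sigma_a = 0.653 / 0.1269 = 5.145784 cm^2
B_m^2 = (k_inf - 1) / L^2 = (1.556 - 1) / 5.145784 = 0.1080496 /cm^2
For a bare sphere: B_g = pi/R, so R_c = pi / sqrt(B_m^2)
R_c = pi / sqrt(0.1080496) = 9.5574 cm

9.5574


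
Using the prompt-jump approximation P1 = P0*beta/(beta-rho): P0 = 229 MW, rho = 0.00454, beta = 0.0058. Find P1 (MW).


P1/P0 = beta / (beta - rho)
P1/P0 = 0.0058 / (0.0058 - 0.00454) = 4.603175
P1 = 229 * 4.603175 = 1054.1 MW

1054.1


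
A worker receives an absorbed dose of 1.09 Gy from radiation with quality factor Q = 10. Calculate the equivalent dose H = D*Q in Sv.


H = D * Q
H = 1.09 * 10
H = 10.900 Sv

10.900


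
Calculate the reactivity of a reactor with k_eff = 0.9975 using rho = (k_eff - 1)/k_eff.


rho = (k_eff - 1) / k_eff
rho = (0.9975 - 1) / 0.9975
rho = -0.0025063

-0.0025063


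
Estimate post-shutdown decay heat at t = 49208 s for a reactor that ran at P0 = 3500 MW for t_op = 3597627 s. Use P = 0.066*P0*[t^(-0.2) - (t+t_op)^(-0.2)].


P/P0 = 0.066 * [t^(-0.2) - (t + t_op)^(-0.2)]
P/P0 = 0.066 * [49208^(-0.2) - (49208 + 3597627)^(-0.2)]
P/P0 = 0.066 * [0.1152372 - 0.04870985] = 0.004390805
P = 3500 * 0.004390805 = 15.368 MW

15.368


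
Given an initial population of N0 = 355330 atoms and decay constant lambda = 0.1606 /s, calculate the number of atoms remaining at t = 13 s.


N = N0 * exp(-lambda * t)
N = 355330 * exp(-0.1606 * 13)
N = 44047

44047


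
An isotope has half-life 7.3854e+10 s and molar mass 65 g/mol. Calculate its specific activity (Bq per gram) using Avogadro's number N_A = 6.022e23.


lambda = ln(2) / t_half = ln(2) / 7.3854e+10 = 9.385371e-12 /s
SA = lambda * N_A / M
SA = 9.385371e-12 * 6.022e23 / 65
SA = 8.6952e+10 Bq/g

8.6952e+10


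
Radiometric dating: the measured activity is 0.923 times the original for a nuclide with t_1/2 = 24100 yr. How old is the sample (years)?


lambda = ln(2) / t_half = ln(2) / 24100 = 2.876129e-05 /yr
t = -ln(A/A0) / lambda
t = -ln(0.923) / 2.876129e-05
t = 2785.9 yr

2785.9


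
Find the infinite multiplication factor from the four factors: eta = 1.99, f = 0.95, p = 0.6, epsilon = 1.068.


k_inf = eta * f * p * epsilon
k_inf = 1.99 * 0.95 * 0.6 * 1.068
k_inf = 1.2114

1.2114


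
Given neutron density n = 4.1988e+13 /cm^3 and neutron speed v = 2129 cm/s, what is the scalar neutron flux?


phi = n * v
phi = 4.1988e+13 * 2129
phi = 8.9392e+16 /cm^2/s

8.9392e+16


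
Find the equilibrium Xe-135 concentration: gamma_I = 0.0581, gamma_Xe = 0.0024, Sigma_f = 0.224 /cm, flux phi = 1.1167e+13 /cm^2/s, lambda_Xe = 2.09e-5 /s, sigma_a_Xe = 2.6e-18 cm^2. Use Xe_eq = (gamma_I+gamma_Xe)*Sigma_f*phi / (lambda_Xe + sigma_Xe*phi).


Xe_eq = (gamma_I + gamma_Xe) * Sigma_f * phi / (lambda_Xe + sigma_Xe * phi)
Numerator = (0.0581 + 0.0024) * 0.224 * 1.1167e+13 = 1.513352e+11
Denominator = 2.09e-5 + 2.6e-18 * 1.1167e+13 = 4.993420e-05
Xe_eq = 1.513352e+11 / 4.993420e-05 = 3.0307e+15 /cm^3

3.0307e+15


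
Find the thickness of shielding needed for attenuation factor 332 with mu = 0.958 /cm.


x = ln(factor) / mu
x = ln(332) / 0.958
x = 6.0596 cm

6.0596


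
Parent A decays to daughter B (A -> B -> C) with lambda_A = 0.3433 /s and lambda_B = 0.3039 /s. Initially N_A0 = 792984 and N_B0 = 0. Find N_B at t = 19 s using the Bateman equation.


N_B(t) = lambda_A * N_A0 / (lambda_B - lambda_A) * [exp(-lambda_A*t) - exp(-lambda_B*t)]
exp(-0.3433*19) = 0.001469696; exp(-0.3039*19) = 0.003106993
N_B = 0.3433 * 792984 / (0.3039 - 0.3433) * (0.001469696 - 0.003106993)
N_B = 11313

11313
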